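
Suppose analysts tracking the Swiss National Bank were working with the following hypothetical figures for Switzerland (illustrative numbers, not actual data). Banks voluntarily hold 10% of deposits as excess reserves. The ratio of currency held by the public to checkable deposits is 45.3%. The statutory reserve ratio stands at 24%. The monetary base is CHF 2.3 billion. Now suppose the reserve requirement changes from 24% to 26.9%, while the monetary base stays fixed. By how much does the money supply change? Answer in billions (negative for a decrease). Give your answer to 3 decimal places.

-0.149 billion

Initially m₁ = (1 + 0.453) / (0.24 + 0.1 + 0.453) ≈ 1.83228, so M₁ = 1.83228 × 2.3 ≈ 4.2142 billion.
After the change m₂ = (1 + 0.453) / (0.269 + 0.1 + 0.453) ≈ 1.76764, so M₂ = 1.76764 × 2.3 ≈ 4.0656 billion.
ΔM = M₂ − M₁ = 4.0656 − 4.2142 = -0.1486 billion.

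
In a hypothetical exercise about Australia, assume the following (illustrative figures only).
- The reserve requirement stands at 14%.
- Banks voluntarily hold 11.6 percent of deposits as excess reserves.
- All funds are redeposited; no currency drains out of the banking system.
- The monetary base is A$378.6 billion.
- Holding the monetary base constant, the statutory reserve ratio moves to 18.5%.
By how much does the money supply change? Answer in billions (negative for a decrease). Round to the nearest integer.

Initially m₁ = 1 / (0.14 + 0.116) ≈ 3.9062, so M₁ = 3.9062 × 378.6 ≈ 1478.8873 billion.
After the change m₂ = 1 / (0.185 + 0.116) ≈ 3.3223, so M₂ = 3.3223 × 378.6 ≈ 1257.8228 billion.
ΔM = M₂ − M₁ = 1257.8228 − 1478.8873 = -221.0645 billion.

-221 billion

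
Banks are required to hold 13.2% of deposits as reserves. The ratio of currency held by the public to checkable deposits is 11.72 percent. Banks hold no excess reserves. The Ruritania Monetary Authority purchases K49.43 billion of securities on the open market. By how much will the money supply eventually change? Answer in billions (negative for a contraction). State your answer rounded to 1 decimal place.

The money multiplier is m = (1 + c) / (rr + c) = (1 + 0.1172) / (0.132 + 0.1172) ≈ 4.4831.
The purchase adds 49.43 billion of base, so ΔM = m × ΔMB = 4.4831 × (+49.43) ≈ 221.5996 billion.

K221.6 billion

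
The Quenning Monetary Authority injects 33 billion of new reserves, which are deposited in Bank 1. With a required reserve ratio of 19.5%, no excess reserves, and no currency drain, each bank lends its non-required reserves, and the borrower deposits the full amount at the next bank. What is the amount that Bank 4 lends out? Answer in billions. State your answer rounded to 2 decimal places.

13.86 billion

Each bank lends a fraction (1 − rr) = 0.8050 of the deposit it receives, so Bank 4 receives 33·0.8050^3 and lends 33·0.8050^4 ≈ 13.8579 billion.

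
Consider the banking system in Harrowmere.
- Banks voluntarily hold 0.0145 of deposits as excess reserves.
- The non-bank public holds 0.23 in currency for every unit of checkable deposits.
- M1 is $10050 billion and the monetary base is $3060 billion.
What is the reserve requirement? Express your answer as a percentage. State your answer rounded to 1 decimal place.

13.0%

Using m = M/MB = 10050/3060 ≈ 3.284314. Since m = (1 + c)/(c + rr + e), the denominator satisfies c + rr + e = (1 + c)/m = (1 + 0.23) / 3.284314 ≈ 0.374507.
With c = 0.23 and e = 0.0145, the reserve requirement is 0.374507 − 0.23 − 0.0145 = 0.130007.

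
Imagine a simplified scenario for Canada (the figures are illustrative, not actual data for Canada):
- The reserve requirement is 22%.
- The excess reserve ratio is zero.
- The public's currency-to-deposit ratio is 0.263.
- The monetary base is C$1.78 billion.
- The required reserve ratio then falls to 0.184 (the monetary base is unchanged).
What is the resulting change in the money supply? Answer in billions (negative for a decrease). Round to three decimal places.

Initially m₁ = (1 + 0.263) / (0.22 + 0.263) ≈ 2.61491, so M₁ = 2.61491 × 1.78 ≈ 4.6545 billion.
After the change m₂ = (1 + 0.263) / (0.184 + 0.263) ≈ 2.82550, so M₂ = 2.82550 × 1.78 ≈ 5.0294 billion.
ΔM = M₂ − M₁ = 5.0294 − 4.6545 = 0.3749 billion.

C$0.375 billion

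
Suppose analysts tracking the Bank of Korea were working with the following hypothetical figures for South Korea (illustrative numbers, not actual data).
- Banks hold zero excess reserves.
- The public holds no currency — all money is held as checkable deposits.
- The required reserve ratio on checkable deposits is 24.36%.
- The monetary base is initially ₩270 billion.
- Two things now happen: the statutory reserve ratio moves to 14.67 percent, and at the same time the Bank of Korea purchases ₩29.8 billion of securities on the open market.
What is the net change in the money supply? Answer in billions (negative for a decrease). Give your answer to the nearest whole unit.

Before: m₁ = 1 / (0.2436) ≈ 4.1051, MB₁ = 270, so M₁ = 4.1051 × 270 = 1108.377 billion.
After: m₂ = 1 / (0.1467) ≈ 6.8166, MB₂ = 270 + 29.8 = 299.8, so M₂ = 6.8166 × 299.8 ≈ 2043.6167 billion.
ΔM = M₂ − M₁ = 2043.6167 − 1108.377 = 935.2397 billion.

₩935 billion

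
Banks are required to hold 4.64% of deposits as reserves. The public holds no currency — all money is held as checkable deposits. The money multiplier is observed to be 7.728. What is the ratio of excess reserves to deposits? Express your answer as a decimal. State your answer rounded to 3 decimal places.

0.083

Using m = 7.728. Since m = (1 + c)/(c + rr + e), the denominator satisfies c + rr + e = (1 + c)/m = (1 + 0) / 7.728 ≈ 0.129400.
With c = 0 and rr = 0.0464, the ratio of excess reserves to deposits is 0.129400 − 0 − 0.0464 = 0.083.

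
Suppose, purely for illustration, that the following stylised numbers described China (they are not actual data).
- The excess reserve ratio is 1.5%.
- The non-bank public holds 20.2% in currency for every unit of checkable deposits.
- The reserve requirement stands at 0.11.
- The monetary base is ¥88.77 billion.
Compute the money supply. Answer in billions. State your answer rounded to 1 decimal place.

¥326.3 billion

The money multiplier is m = (1 + c) / (rr + e + c) = (1 + 0.202) / (0.11 + 0.015 + 0.202) ≈ 3.6758.
So M = m × MB = 3.6758 × 88.77 ≈ 326.3008 billion.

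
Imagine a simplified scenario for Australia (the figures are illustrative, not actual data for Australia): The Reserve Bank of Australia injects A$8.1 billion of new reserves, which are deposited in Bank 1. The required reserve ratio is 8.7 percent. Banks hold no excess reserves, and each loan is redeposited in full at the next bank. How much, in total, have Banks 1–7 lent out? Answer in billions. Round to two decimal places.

A$40.05 billion

Bank i lends (1 − rr)^i of the original deposit: Bank 1 lends 8.1·0.9130 = 7.3953, Bank 2 lends 8.1·0.9130² ≈ 6.7519, and so on.
Summing a geometric series: total = 8.1·[0.9130·(1 − 0.9130^7) / (1 − 0.9130)] ≈ 40.0532 billion.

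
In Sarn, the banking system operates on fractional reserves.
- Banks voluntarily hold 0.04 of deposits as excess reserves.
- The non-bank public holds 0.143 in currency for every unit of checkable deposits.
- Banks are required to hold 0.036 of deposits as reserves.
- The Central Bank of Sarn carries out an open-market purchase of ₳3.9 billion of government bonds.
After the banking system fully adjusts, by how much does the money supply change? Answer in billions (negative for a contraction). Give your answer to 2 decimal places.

The money multiplier is m = (1 + c) / (rr + e + c) = (1 + 0.143) / (0.036 + 0.04 + 0.143) ≈ 5.2192.
The purchase adds 3.9 billion of base, so ΔM = m × ΔMB = 5.2192 × (+3.9) ≈ 20.3549 billion.

₳20.35 billion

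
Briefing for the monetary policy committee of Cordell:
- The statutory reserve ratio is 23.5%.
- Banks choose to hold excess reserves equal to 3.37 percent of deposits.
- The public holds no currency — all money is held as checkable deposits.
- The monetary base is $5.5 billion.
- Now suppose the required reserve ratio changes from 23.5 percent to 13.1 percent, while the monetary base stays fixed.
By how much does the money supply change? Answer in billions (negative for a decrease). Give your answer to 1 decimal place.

Initially m₁ = 1 / (0.235 + 0.0337) ≈ 3.7216, so M₁ = 3.7216 × 5.5 = 20.4688 billion.
After the change m₂ = 1 / (0.131 + 0.0337) ≈ 6.0716, so M₂ = 6.0716 × 5.5 = 33.3938 billion.
ΔM = M₂ − M₁ = 33.3938 − 20.4688 = 12.925 billion.

$12.9 billion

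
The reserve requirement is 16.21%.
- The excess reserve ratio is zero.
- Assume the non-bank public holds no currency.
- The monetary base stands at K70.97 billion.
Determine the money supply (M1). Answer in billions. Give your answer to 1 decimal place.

K437.8 billion

With no currency drain or excess reserves, the money multiplier is m = 1/rr = 1/0.1621 ≈ 6.1690.
Money supply M = m × MB = 6.1690 × 70.97 ≈ 437.8139 billion.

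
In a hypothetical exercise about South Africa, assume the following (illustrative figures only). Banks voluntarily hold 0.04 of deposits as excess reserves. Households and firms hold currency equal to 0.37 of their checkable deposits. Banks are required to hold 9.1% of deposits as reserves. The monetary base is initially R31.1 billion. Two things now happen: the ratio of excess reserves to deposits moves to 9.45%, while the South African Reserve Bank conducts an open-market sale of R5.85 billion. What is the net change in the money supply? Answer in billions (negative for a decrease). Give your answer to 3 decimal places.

Before: m₁ = (1 + 0.37) / (0.091 + 0.04 + 0.37) ≈ 2.734531, MB₁ = 31.1, so M₁ = 2.734531 × 31.1 ≈ 85.0439 billion.
After: m₂ = (1 + 0.37) / (0.091 + 0.0945 + 0.37) ≈ 2.466247, MB₂ = 31.1 − 5.85 = 25.25, so M₂ = 2.466247 × 25.25 ≈ 62.2727 billion.
ΔM = M₂ − M₁ = 62.2727 − 85.0439 = -22.7712 billion.

-22.771 billion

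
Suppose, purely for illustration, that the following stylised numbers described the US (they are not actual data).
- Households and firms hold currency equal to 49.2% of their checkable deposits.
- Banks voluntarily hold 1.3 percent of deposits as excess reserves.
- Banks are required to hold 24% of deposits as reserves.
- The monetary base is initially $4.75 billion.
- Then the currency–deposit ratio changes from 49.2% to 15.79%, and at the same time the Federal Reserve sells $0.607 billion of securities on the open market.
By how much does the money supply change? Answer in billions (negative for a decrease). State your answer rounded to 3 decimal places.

$2.162 billion

Before: m₁ = (1 + 0.492) / (0.24 + 0.013 + 0.492) ≈ 2.00268, MB₁ = 4.75, so M₁ = 2.00268 × 4.75 ≈ 9.5127 billion.
After: m₂ = (1 + 0.1579) / (0.24 + 0.013 + 0.1579) ≈ 2.81796, MB₂ = 4.75 − 0.607 = 4.143, so M₂ = 2.81796 × 4.143 ≈ 11.6748 billion.
ΔM = M₂ − M₁ = 11.6748 − 9.5127 = 2.1621 billion.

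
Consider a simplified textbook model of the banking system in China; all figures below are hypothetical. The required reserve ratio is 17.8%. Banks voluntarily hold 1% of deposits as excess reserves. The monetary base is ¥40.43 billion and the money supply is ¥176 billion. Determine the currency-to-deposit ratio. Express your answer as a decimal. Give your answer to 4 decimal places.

Using m = M/MB = 176/40.43 ≈ 4.353203. From m = (1 + c)/(c + rr + e), rearranging gives 1 + c = m·(c + rr + e), so c·(1 − m) = m·(rr + e) − 1.
Hence c = [m·(rr + e) − 1]/(1 − m) = [4.353203 × (0.178 + 0.01) − 1] / (1 − 4.353203) ≈ 0.054157.

0.0542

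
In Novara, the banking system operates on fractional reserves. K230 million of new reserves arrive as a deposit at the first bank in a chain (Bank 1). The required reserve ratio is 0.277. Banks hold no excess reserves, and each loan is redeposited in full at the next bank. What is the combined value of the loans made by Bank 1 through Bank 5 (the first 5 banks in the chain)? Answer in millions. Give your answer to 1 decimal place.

K481.7 million

Bank i lends (1 − rr)^i of the original deposit: Bank 1 lends 230·0.7230 = 166.2900, Bank 2 lends 230·0.7230² ≈ 120.2277, and so on.
Summing a geometric series: total = 230·[0.7230·(1 − 0.7230^5) / (1 − 0.7230)] ≈ 481.7268 million.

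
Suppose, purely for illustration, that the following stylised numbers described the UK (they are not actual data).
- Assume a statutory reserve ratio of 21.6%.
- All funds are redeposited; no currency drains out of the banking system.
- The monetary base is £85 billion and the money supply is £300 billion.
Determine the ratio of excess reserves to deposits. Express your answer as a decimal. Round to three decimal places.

Using m = M/MB = 300/85 ≈ 3.529412. Since m = (1 + c)/(c + rr + e), the denominator satisfies c + rr + e = (1 + c)/m = (1 + 0) / 3.529412 ≈ 0.283333.
With c = 0 and rr = 0.216, the ratio of excess reserves to deposits is 0.283333 − 0 − 0.216 = 0.067333.

0.067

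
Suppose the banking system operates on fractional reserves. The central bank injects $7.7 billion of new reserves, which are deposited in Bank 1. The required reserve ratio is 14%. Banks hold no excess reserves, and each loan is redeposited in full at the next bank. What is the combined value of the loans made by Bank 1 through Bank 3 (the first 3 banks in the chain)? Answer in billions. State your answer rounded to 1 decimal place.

$17.2 billion

Bank i lends (1 − rr)^i of the original deposit: Bank 1 lends 7.7·0.8600 = 6.6220, Bank 2 lends 7.7·0.8600² ≈ 5.6949, and so on.
Summing a geometric series: total = 7.7·[0.8600·(1 − 0.8600^3) / (1 − 0.8600)] ≈ 17.2146 billion.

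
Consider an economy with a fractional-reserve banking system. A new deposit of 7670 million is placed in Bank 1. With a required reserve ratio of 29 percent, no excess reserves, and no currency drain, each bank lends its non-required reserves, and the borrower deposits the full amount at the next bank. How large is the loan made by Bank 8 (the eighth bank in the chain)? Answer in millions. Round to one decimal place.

Each bank lends a fraction (1 − rr) = 0.7100 of the deposit it receives, so Bank 8 receives 7670·0.7100^7 and lends 7670·0.7100^8 ≈ 495.2930 million.

495.3 million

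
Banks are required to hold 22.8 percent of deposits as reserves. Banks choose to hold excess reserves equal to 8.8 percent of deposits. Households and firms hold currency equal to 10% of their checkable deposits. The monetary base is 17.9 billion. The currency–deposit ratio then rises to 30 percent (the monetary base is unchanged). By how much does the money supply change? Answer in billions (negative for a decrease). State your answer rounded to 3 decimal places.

Initially m₁ = (1 + 0.1) / (0.228 + 0.088 + 0.1) ≈ 2.644231, so M₁ = 2.644231 × 17.9 ≈ 47.3317 billion.
After the change m₂ = (1 + 0.3) / (0.228 + 0.088 + 0.3) ≈ 2.110390, so M₂ = 2.110390 × 17.9 ≈ 37.776 billion.
ΔM = M₂ − M₁ = 37.776 − 47.3317 = -9.5557 billion.

-9.556 billion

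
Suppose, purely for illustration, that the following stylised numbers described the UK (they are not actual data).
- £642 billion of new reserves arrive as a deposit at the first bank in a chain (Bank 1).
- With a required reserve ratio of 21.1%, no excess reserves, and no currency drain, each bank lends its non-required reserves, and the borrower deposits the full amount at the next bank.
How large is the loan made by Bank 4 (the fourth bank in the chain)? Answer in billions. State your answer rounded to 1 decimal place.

£248.8 billion

Each bank lends a fraction (1 − rr) = 0.7890 of the deposit it receives, so Bank 4 receives 642·0.7890^3 and lends 642·0.7890^4 ≈ 248.7958 billion.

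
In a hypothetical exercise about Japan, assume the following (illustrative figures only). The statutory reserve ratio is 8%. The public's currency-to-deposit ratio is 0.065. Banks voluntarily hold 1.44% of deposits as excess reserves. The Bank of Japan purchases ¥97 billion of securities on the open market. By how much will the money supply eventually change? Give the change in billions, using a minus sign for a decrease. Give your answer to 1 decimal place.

The money multiplier is m = (1 + c) / (rr + e + c) = (1 + 0.065) / (0.08 + 0.0144 + 0.065) ≈ 6.6813.
The purchase adds 97 billion of base, so ΔM = m × ΔMB = 6.6813 × (+97) = 648.0861 billion.

¥648.1 billion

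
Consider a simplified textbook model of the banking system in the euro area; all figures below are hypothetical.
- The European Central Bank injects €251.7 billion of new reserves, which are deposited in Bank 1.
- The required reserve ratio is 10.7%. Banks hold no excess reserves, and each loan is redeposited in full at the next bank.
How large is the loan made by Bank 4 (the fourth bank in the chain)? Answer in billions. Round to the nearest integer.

€160 billion

Each bank lends a fraction (1 − rr) = 0.8930 of the deposit it receives, so Bank 4 receives 251.7·0.8930^3 and lends 251.7·0.8930^4 ≈ 160.0623 billion.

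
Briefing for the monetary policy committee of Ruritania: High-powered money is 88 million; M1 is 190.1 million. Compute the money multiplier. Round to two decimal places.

The money multiplier is m = M / MB = 190.1 / 88 ≈ 2.16023.

2.16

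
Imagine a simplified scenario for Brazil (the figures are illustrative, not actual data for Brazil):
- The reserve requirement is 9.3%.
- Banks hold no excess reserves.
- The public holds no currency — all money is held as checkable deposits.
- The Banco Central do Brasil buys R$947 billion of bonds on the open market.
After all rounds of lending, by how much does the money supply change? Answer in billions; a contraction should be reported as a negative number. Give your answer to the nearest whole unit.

The simple money multiplier is m = 1/rr = 1/0.093 ≈ 10.7527.
An open-market purchase increases the monetary base by 947 billion, so ΔM = m × ΔMB = 10.7527 × 947 = 10182.8069 billion.

R$10183 billion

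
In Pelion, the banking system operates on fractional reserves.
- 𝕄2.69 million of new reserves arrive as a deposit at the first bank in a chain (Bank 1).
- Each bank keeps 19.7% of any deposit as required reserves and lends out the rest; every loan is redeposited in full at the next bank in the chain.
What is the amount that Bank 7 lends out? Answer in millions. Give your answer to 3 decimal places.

Each bank lends a fraction (1 − rr) = 0.8030 of the deposit it receives, so Bank 7 receives 2.69·0.8030^6 and lends 2.69·0.8030^7 ≈ 0.5791 million.

𝕄0.579 million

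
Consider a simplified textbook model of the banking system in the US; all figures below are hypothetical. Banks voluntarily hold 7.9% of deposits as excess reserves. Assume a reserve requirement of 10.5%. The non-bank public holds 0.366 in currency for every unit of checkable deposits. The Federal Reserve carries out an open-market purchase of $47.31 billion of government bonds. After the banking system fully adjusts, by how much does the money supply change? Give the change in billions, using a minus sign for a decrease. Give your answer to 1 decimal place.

$117.5 billion

The money multiplier is m = (1 + c) / (rr + e + c) = (1 + 0.366) / (0.105 + 0.079 + 0.366) ≈ 2.4836.
The purchase adds 47.31 billion of base, so ΔM = m × ΔMB = 2.4836 × (+47.31) ≈ 117.4991 billion.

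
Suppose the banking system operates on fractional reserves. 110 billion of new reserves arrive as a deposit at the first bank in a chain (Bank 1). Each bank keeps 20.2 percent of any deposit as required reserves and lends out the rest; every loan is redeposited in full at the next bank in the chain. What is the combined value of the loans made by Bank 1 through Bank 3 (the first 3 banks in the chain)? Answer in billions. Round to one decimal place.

Bank i lends (1 − rr)^i of the original deposit: Bank 1 lends 110·0.7980 = 87.7800, Bank 2 lends 110·0.7980² ≈ 70.0484, and so on.
Summing a geometric series: total = 110·[0.7980·(1 − 0.7980^3) / (1 − 0.7980)] ≈ 213.7271 billion.

213.7 billion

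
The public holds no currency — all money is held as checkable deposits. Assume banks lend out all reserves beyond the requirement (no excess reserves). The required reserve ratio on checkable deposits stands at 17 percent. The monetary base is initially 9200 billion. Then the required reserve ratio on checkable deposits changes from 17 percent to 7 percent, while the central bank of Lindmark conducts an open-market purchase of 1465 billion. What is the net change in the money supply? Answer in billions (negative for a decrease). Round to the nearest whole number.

98239 billion

Before: m₁ = 1 / (0.17) ≈ 5.882353, MB₁ = 9200, so M₁ = 5.882353 × 9200 = 54117.6476 billion.
After: m₂ = 1 / (0.07) ≈ 14.285714, MB₂ = 9200 + 1465 = 10665, so M₂ = 14.285714 × 10665 ≈ 152357.1398 billion.
ΔM = M₂ − M₁ = 152357.1398 − 54117.6476 = 98239.4922 billion.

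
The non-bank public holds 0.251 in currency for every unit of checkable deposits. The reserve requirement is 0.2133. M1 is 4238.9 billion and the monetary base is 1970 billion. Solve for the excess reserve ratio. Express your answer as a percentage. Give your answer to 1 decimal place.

11.7%

Using m = M/MB = 4238.9/1970 ≈ 2.151726. Since m = (1 + c)/(c + rr + e), the denominator satisfies c + rr + e = (1 + c)/m = (1 + 0.251) / 2.151726 ≈ 0.581394.
With c = 0.251 and rr = 0.2133, the excess reserve ratio is 0.581394 − 0.251 − 0.2133 = 0.117094.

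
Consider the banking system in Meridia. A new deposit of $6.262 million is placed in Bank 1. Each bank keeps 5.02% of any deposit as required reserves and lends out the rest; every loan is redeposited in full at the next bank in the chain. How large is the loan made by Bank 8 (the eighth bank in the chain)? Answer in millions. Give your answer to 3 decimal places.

$4.147 million

Each bank lends a fraction (1 − rr) = 0.9498 of the deposit it receives, so Bank 8 receives 6.262·0.9498^7 and lends 6.262·0.9498^8 ≈ 4.1473 million.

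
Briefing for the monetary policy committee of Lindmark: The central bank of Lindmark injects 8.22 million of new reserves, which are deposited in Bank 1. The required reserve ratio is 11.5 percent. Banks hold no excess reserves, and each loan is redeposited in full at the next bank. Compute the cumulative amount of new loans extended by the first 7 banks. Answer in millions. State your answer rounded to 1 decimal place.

Bank i lends (1 − rr)^i of the original deposit: Bank 1 lends 8.22·0.8850 = 7.2747, Bank 2 lends 8.22·0.8850² ≈ 6.4381, and so on.
Summing a geometric series: total = 8.22·[0.8850·(1 − 0.8850^7) / (1 − 0.8850)] ≈ 36.3603 million.

36.4 million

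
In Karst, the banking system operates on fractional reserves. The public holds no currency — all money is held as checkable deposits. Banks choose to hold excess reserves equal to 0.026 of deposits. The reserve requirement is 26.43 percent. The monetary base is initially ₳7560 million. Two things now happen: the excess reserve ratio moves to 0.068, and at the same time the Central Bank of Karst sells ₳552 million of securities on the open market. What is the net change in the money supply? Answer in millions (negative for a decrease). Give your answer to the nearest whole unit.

Before: m₁ = 1 / (0.2643 + 0.026) ≈ 3.44471, MB₁ = 7560, so M₁ = 3.44471 × 7560 = 26042.0076 million.
After: m₂ = 1 / (0.2643 + 0.068) ≈ 3.00933, MB₂ = 7560 − 552 = 7008, so M₂ = 3.00933 × 7008 ≈ 21089.3846 million.
ΔM = M₂ − M₁ = 21089.3846 − 26042.0076 = -4952.623 million.

-4953 million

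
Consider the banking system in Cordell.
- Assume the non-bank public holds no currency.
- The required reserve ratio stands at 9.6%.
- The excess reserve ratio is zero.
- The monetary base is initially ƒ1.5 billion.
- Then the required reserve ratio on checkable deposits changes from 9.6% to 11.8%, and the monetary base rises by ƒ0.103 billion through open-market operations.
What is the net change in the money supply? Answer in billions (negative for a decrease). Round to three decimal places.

Before: m₁ = 1 / (0.096) ≈ 10.41667, MB₁ = 1.5, so M₁ = 10.41667 × 1.5 ≈ 15.625 billion.
After: m₂ = 1 / (0.118) ≈ 8.47458, MB₂ = 1.5 + 0.103 = 1.603, so M₂ = 8.47458 × 1.603 ≈ 13.5848 billion.
ΔM = M₂ − M₁ = 13.5848 − 15.625 = -2.0402 billion.

-2.040 billion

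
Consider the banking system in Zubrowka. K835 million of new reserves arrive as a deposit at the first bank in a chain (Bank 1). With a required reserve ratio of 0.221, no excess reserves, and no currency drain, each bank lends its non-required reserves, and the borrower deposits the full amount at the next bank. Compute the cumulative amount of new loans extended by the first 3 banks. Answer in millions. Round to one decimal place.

K1551.9 million

Bank i lends (1 − rr)^i of the original deposit: Bank 1 lends 835·0.7790 = 650.4650, Bank 2 lends 835·0.7790² ≈ 506.7122, and so on.
Summing a geometric series: total = 835·[0.7790·(1 − 0.7790^3) / (1 − 0.7790)] ≈ 1551.9061 million.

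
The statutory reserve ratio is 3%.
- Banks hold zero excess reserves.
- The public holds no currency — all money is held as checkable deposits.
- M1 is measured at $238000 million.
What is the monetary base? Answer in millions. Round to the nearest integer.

With no currency drain and no excess reserves, the money multiplier is m = 1/rr = 1/0.03 ≈ 33.3333333.
The monetary base is MB = M / m = 238000 / 33.3333333 ≈ 7140 million.

$7140 million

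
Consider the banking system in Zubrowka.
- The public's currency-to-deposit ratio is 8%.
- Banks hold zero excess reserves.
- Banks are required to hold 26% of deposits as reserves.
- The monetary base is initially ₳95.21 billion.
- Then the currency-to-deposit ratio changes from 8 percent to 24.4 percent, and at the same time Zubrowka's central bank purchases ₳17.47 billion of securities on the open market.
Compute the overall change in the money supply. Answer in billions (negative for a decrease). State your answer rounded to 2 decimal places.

Before: m₁ = (1 + 0.08) / (0.26 + 0.08) ≈ 3.176471, MB₁ = 95.21, so M₁ = 3.176471 × 95.21 ≈ 302.4318 billion.
After: m₂ = (1 + 0.244) / (0.26 + 0.244) ≈ 2.468254, MB₂ = 95.21 + 17.47 = 112.68, so M₂ = 2.468254 × 112.68 ≈ 278.1229 billion.
ΔM = M₂ − M₁ = 278.1229 − 302.4318 = -24.3089 billion.

-24.31 billion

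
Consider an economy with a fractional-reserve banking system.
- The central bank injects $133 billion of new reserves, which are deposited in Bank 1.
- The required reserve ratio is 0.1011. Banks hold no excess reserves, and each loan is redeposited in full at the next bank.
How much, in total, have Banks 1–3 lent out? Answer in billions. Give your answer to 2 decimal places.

$323.62 billion

Bank i lends (1 − rr)^i of the original deposit: Bank 1 lends 133·0.8989 = 119.5537, Bank 2 lends 133·0.8989² ≈ 107.4668, and so on.
Summing a geometric series: total = 133·[0.8989·(1 − 0.8989^3) / (1 − 0.8989)] ≈ 323.6224 billion.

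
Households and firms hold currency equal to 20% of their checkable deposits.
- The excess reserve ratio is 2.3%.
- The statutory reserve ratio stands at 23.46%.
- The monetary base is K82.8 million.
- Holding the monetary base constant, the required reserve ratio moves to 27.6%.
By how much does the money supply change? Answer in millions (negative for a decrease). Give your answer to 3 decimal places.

-18.015 million

Initially m₁ = (1 + 0.2) / (0.2346 + 0.023 + 0.2) ≈ 2.622378, so M₁ = 2.622378 × 82.8 ≈ 217.1329 million.
After the change m₂ = (1 + 0.2) / (0.276 + 0.023 + 0.2) ≈ 2.404810, so M₂ = 2.404810 × 82.8 ≈ 199.1183 million.
ΔM = M₂ − M₁ = 199.1183 − 217.1329 = -18.0146 million.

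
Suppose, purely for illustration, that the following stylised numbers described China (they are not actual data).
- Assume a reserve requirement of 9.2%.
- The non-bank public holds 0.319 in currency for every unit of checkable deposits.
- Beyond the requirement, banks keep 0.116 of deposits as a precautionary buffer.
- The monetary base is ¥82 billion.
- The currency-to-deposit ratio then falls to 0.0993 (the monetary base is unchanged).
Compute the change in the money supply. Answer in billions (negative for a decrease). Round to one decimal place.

¥88.1 billion

Initially m₁ = (1 + 0.319) / (0.092 + 0.116 + 0.319) ≈ 2.5028, so M₁ = 2.5028 × 82 = 205.2296 billion.
After the change m₂ = (1 + 0.0993) / (0.092 + 0.116 + 0.0993) ≈ 3.5773, so M₂ = 3.5773 × 82 = 293.3386 billion.
ΔM = M₂ − M₁ = 293.3386 − 205.2296 = 88.109 billion.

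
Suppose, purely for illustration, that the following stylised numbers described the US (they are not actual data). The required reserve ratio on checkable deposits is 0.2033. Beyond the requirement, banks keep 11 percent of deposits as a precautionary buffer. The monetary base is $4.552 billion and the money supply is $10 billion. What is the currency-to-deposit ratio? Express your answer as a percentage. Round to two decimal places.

26.05%

Using m = M/MB = 10/4.552 ≈ 2.196837. From m = (1 + c)/(c + rr + e), rearranging gives 1 + c = m·(c + rr + e), so c·(1 − m) = m·(rr + e) − 1.
Hence c = [m·(rr + e) − 1]/(1 − m) = [2.196837 × (0.2033 + 0.11) − 1] / (1 − 2.196837) ≈ 0.260462.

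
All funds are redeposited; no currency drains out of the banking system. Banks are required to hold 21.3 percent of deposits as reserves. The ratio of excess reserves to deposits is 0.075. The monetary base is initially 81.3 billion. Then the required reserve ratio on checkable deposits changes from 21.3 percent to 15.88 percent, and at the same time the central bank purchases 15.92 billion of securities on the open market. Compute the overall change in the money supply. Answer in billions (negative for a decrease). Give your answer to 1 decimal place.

133.5 billion

Before: m₁ = 1 / (0.213 + 0.075) ≈ 3.4722, MB₁ = 81.3, so M₁ = 3.4722 × 81.3 ≈ 282.2899 billion.
After: m₂ = 1 / (0.1588 + 0.075) ≈ 4.2772, MB₂ = 81.3 + 15.92 = 97.22, so M₂ = 4.2772 × 97.22 ≈ 415.8294 billion.
ΔM = M₂ − M₁ = 415.8294 − 282.2899 = 133.5395 billion.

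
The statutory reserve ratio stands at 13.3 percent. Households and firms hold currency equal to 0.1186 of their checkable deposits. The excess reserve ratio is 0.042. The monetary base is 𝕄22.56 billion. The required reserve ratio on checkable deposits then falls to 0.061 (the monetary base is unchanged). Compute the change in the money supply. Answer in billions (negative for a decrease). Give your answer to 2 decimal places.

𝕄27.93 billion

Initially m₁ = (1 + 0.1186) / (0.133 + 0.042 + 0.1186) ≈ 3.80995, so M₁ = 3.80995 × 22.56 ≈ 85.9525 billion.
After the change m₂ = (1 + 0.1186) / (0.061 + 0.042 + 0.1186) ≈ 5.04783, so M₂ = 5.04783 × 22.56 ≈ 113.879 billion.
ΔM = M₂ − M₁ = 113.879 − 85.9525 = 27.9265 billion.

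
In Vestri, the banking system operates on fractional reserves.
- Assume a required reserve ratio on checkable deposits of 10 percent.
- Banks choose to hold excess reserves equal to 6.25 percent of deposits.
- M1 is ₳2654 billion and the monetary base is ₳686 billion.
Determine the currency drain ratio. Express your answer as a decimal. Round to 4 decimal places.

0.1294

Using m = M/MB = 2654/686 ≈ 3.868805. From m = (1 + c)/(c + rr + e), rearranging gives 1 + c = m·(c + rr + e), so c·(1 − m) = m·(rr + e) − 1.
Hence c = [m·(rr + e) − 1]/(1 − m) = [3.868805 × (0.1 + 0.0625) − 1] / (1 − 3.868805) ≈ 0.129433.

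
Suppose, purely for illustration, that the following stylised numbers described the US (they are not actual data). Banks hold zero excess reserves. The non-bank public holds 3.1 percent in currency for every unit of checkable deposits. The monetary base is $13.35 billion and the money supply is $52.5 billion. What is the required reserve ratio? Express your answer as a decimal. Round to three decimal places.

Using m = M/MB = 52.5/13.35 ≈ 3.932584. Since m = (1 + c)/(c + rr + e), the denominator satisfies c + rr + e = (1 + c)/m = (1 + 0.031) / 3.932584 ≈ 0.262169.
With c = 0.031 and e = 0, the required reserve ratio is 0.262169 − 0.031 − 0 = 0.231169.

0.231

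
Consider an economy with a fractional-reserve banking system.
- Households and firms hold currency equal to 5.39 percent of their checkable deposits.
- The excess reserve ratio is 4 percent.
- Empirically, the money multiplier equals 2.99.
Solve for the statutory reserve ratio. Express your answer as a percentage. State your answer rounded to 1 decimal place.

Using m = 2.99. Since m = (1 + c)/(c + rr + e), the denominator satisfies c + rr + e = (1 + c)/m = (1 + 0.0539) / 2.99 ≈ 0.352475.
With c = 0.0539 and e = 0.04, the statutory reserve ratio is 0.352475 − 0.0539 − 0.04 = 0.258575.

25.9%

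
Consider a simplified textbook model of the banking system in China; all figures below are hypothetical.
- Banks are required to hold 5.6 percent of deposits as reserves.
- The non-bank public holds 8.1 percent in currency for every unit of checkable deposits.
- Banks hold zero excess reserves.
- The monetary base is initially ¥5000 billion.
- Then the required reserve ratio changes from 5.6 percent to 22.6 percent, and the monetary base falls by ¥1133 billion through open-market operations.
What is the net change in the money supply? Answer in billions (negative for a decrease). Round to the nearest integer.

-25836 billion

Before: m₁ = (1 + 0.081) / (0.056 + 0.081) ≈ 7.89051, MB₁ = 5000, so M₁ = 7.89051 × 5000 = 39452.55 billion.
After: m₂ = (1 + 0.081) / (0.226 + 0.081) ≈ 3.52117, MB₂ = 5000 − 1133 = 3867, so M₂ = 3.52117 × 3867 ≈ 13616.3644 billion.
ΔM = M₂ − M₁ = 13616.3644 − 39452.55 = -25836.1856 billion.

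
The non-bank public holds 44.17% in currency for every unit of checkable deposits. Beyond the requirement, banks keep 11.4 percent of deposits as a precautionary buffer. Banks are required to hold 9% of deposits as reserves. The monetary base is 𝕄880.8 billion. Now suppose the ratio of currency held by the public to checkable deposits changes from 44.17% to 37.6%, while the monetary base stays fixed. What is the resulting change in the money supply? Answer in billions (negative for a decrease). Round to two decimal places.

Initially m₁ = (1 + 0.4417) / (0.09 + 0.114 + 0.4417) ≈ 2.232771, so M₁ = 2.232771 × 880.8 ≈ 1966.6247 billion.
After the change m₂ = (1 + 0.376) / (0.09 + 0.114 + 0.376) ≈ 2.372414, so M₂ = 2.372414 × 880.8 ≈ 2089.6223 billion.
ΔM = M₂ − M₁ = 2089.6223 − 1966.6247 = 122.9976 billion.

𝕄123.00 billion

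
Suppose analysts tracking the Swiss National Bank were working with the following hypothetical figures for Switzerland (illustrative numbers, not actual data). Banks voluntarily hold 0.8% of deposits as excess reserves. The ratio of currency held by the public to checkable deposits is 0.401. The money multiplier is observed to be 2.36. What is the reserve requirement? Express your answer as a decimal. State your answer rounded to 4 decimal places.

Using m = 2.36. Since m = (1 + c)/(c + rr + e), the denominator satisfies c + rr + e = (1 + c)/m = (1 + 0.401) / 2.36 ≈ 0.593644.
With c = 0.401 and e = 0.008, the reserve requirement is 0.593644 − 0.401 − 0.008 = 0.184644.

0.1846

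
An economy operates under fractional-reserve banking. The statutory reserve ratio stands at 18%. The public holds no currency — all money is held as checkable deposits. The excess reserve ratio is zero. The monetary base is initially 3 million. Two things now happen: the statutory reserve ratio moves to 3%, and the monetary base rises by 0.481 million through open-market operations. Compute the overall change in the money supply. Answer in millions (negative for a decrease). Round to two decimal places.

99.37 million

Before: m₁ = 1 / (0.18) ≈ 5.5556, MB₁ = 3, so M₁ = 5.5556 × 3 = 16.6668 million.
After: m₂ = 1 / (0.03) ≈ 33.3333, MB₂ = 3 + 0.481 = 3.481, so M₂ = 33.3333 × 3.481 ≈ 116.0332 million.
ΔM = M₂ − M₁ = 116.0332 − 16.6668 = 99.3664 million.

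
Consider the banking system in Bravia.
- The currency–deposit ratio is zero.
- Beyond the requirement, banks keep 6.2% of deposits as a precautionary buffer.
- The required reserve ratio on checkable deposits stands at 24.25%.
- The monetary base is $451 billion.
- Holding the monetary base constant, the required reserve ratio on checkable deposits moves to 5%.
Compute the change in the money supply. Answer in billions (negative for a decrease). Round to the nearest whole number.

$2546 billion

Initially m₁ = 1 / (0.2425 + 0.062) ≈ 3.2841, so M₁ = 3.2841 × 451 = 1481.1291 billion.
After the change m₂ = 1 / (0.05 + 0.062) ≈ 8.9286, so M₂ = 8.9286 × 451 = 4026.7986 billion.
ΔM = M₂ − M₁ = 4026.7986 − 1481.1291 = 2545.6695 billion.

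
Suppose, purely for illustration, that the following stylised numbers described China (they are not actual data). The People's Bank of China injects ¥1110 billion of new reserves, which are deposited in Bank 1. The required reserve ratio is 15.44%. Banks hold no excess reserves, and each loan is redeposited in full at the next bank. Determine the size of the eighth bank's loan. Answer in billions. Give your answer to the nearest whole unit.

Each bank lends a fraction (1 − rr) = 0.8456 of the deposit it receives, so Bank 8 receives 1110·0.8456^7 and lends 1110·0.8456^8 ≈ 290.1635 billion.

¥290 billion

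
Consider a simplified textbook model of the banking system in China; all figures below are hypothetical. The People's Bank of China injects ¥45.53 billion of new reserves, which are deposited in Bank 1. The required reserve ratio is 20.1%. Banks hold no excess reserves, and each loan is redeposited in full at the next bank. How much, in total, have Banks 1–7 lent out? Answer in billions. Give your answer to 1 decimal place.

Bank i lends (1 − rr)^i of the original deposit: Bank 1 lends 45.53·0.7990 ≈ 36.3785, Bank 2 lends 45.53·0.7990² ≈ 29.0664, and so on.
Summing a geometric series: total = 45.53·[0.7990·(1 − 0.7990^7) / (1 − 0.7990)] ≈ 143.3625 billion.

¥143.4 billion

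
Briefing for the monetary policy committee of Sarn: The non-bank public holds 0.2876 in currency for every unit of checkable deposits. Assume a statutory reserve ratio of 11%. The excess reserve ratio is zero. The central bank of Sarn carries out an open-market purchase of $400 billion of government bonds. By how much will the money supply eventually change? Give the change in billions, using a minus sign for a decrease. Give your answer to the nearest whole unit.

The money multiplier is m = (1 + c) / (rr + c) = (1 + 0.2876) / (0.11 + 0.2876) ≈ 3.2384.
The purchase adds 400 billion of base, so ΔM = m × ΔMB = 3.2384 × (+400) = 1295.36 billion.

$1295 billion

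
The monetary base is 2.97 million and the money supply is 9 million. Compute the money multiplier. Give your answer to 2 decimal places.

3.03

The money multiplier is m = M / MB = 9 / 2.97 ≈ 3.03030.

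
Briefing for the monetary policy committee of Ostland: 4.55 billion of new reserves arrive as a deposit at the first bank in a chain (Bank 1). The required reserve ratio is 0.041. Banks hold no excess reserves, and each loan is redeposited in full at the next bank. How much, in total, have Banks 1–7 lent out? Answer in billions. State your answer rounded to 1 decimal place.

Bank i lends (1 − rr)^i of the original deposit: Bank 1 lends 4.55·0.9590 ≈ 4.3634, Bank 2 lends 4.55·0.9590² ≈ 4.1845, and so on.
Summing a geometric series: total = 4.55·[0.9590·(1 − 0.9590^7) / (1 − 0.9590)] ≈ 27.0337 billion.

27.0 billion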